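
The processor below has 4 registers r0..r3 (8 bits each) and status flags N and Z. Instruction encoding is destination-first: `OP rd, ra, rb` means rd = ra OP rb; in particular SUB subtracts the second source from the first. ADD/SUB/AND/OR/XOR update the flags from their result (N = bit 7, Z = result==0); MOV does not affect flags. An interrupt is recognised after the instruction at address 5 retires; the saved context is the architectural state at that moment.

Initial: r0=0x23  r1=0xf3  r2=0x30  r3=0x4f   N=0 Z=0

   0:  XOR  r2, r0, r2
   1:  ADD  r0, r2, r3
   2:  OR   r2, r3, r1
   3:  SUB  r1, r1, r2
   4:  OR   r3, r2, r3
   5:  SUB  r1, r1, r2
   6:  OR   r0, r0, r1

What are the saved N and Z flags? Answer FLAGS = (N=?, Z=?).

after  0: r0=0x23 r1=0xf3 r2=0x13 r3=0x4f  N=0 Z=0
after  1: r0=0x62 r1=0xf3 r2=0x13 r3=0x4f  N=0 Z=0
after  2: r0=0x62 r1=0xf3 r2=0xff r3=0x4f  N=1 Z=0
after  3: r0=0x62 r1=0xf4 r2=0xff r3=0x4f  N=1 Z=0
after  4: r0=0x62 r1=0xf4 r2=0xff r3=0xff  N=1 Z=0
after  5: r0=0x62 r1=0xf5 r2=0xff r3=0xff  N=1 Z=0
-- IRQ taken; context saved, return-PC = 6 --

FLAGS = (N=1, Z=0)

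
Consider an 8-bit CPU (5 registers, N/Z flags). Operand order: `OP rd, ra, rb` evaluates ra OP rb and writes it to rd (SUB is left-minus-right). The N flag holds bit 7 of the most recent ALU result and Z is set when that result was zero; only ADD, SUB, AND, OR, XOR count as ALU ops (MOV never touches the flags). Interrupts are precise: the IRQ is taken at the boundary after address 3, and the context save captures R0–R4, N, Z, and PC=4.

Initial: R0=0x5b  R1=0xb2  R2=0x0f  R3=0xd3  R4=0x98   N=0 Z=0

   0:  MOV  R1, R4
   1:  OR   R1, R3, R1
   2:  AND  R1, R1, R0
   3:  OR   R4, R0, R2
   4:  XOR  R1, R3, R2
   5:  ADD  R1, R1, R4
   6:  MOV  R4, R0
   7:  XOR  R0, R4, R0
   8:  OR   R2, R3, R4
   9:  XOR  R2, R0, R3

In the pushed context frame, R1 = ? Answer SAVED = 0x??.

after  0: R0=0x5b R1=0x98 R2=0x0f R3=0xd3 R4=0x98  N=0 Z=0
after  1: R0=0x5b R1=0xdb R2=0x0f R3=0xd3 R4=0x98  N=1 Z=0
after  2: R0=0x5b R1=0x5b R2=0x0f R3=0xd3 R4=0x98  N=0 Z=0
after  3: R0=0x5b R1=0x5b R2=0x0f R3=0xd3 R4=0x5f  N=0 Z=0
-- IRQ taken; context saved, return-PC = 4 --

SAVED = 0x5b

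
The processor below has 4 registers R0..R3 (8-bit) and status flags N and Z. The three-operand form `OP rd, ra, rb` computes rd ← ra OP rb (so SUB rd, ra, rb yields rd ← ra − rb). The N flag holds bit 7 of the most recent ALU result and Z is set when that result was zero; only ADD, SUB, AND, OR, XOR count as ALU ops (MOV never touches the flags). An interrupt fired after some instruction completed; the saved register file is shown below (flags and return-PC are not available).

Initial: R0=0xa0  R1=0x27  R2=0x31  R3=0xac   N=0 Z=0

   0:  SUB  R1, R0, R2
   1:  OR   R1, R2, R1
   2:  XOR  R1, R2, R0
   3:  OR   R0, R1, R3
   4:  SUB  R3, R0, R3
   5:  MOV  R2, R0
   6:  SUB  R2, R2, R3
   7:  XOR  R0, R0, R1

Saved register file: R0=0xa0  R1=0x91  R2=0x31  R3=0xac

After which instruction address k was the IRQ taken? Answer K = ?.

after  0: R0=0xa0 R1=0x6f R2=0x31 R3=0xac  N=0 Z=0
after  1: R0=0xa0 R1=0x7f R2=0x31 R3=0xac  N=0 Z=0
after  2: R0=0xa0 R1=0x91 R2=0x31 R3=0xac  N=1 Z=0
-- IRQ taken; context saved, return-PC = 3 --

K = 2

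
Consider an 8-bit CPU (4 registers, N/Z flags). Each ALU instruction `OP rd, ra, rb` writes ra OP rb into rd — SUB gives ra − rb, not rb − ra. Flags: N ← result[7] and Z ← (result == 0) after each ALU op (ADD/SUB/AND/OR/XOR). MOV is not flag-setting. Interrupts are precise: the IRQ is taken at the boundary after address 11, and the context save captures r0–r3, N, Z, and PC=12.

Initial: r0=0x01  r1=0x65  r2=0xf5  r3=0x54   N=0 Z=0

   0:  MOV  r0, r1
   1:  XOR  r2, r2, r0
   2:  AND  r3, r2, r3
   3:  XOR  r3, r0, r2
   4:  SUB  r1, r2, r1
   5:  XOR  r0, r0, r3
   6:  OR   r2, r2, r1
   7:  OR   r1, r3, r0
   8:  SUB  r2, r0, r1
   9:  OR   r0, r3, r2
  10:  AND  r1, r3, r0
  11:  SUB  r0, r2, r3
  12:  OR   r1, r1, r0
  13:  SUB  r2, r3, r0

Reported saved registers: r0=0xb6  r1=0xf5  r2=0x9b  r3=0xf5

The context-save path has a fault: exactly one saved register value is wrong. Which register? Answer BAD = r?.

after  0: r0=0x65 r1=0x65 r2=0xf5 r3=0x54  N=0 Z=0
after  1: r0=0x65 r1=0x65 r2=0x90 r3=0x54  N=1 Z=0
after  2: r0=0x65 r1=0x65 r2=0x90 r3=0x10  N=0 Z=0
after  3: r0=0x65 r1=0x65 r2=0x90 r3=0xf5  N=1 Z=0
after  4: r0=0x65 r1=0x2b r2=0x90 r3=0xf5  N=0 Z=0
after  5: r0=0x90 r1=0x2b r2=0x90 r3=0xf5  N=1 Z=0
after  6: r0=0x90 r1=0x2b r2=0xbb r3=0xf5  N=1 Z=0
after  7: r0=0x90 r1=0xf5 r2=0xbb r3=0xf5  N=1 Z=0
after  8: r0=0x90 r1=0xf5 r2=0x9b r3=0xf5  N=1 Z=0
after  9: r0=0xff r1=0xf5 r2=0x9b r3=0xf5  N=1 Z=0
after 10: r0=0xff r1=0xf5 r2=0x9b r3=0xf5  N=1 Z=0
after 11: r0=0xa6 r1=0xf5 r2=0x9b r3=0xf5  N=1 Z=0
-- IRQ taken; context saved, return-PC = 12 --
mismatch: r0: reported 0xb6 vs actual 0xa6

BAD = r0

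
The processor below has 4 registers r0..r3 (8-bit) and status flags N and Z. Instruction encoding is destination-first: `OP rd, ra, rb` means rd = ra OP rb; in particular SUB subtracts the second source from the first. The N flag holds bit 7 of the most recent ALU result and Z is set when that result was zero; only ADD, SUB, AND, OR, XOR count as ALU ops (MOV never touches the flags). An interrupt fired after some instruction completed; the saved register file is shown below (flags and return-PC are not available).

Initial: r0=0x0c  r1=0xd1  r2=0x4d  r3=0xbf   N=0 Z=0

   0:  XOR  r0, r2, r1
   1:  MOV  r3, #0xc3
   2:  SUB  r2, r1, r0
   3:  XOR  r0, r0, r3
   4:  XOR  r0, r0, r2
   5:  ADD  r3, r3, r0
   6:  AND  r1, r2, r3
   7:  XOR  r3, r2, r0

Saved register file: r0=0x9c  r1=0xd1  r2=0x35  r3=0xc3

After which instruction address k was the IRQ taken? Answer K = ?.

K = 2

after  0: r0=0x9c r1=0xd1 r2=0x4d r3=0xbf  N=1 Z=0
after  1: r0=0x9c r1=0xd1 r2=0x4d r3=0xc3  N=1 Z=0
after  2: r0=0x9c r1=0xd1 r2=0x35 r3=0xc3  N=0 Z=0
-- IRQ taken; context saved, return-PC = 3 --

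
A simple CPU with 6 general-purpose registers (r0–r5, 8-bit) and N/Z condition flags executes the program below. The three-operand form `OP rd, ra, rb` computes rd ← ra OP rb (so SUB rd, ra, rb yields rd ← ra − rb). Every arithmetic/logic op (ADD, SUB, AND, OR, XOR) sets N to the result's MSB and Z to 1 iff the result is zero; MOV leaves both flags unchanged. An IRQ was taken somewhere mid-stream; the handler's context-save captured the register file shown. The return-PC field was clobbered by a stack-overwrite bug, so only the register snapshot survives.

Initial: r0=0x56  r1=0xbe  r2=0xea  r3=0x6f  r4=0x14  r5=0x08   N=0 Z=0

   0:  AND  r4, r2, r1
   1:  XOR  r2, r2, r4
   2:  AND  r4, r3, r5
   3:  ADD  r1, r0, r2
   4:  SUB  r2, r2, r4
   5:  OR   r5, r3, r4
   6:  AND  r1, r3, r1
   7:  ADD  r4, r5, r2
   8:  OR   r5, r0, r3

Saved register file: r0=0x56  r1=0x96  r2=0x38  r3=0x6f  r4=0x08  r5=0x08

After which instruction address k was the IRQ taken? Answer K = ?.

K = 4

after  0: r0=0x56 r1=0xbe r2=0xea r3=0x6f r4=0xaa r5=0x08  N=1 Z=0
after  1: r0=0x56 r1=0xbe r2=0x40 r3=0x6f r4=0xaa r5=0x08  N=0 Z=0
after  2: r0=0x56 r1=0xbe r2=0x40 r3=0x6f r4=0x08 r5=0x08  N=0 Z=0
after  3: r0=0x56 r1=0x96 r2=0x40 r3=0x6f r4=0x08 r5=0x08  N=1 Z=0
after  4: r0=0x56 r1=0x96 r2=0x38 r3=0x6f r4=0x08 r5=0x08  N=0 Z=0
-- IRQ taken; context saved, return-PC = 5 --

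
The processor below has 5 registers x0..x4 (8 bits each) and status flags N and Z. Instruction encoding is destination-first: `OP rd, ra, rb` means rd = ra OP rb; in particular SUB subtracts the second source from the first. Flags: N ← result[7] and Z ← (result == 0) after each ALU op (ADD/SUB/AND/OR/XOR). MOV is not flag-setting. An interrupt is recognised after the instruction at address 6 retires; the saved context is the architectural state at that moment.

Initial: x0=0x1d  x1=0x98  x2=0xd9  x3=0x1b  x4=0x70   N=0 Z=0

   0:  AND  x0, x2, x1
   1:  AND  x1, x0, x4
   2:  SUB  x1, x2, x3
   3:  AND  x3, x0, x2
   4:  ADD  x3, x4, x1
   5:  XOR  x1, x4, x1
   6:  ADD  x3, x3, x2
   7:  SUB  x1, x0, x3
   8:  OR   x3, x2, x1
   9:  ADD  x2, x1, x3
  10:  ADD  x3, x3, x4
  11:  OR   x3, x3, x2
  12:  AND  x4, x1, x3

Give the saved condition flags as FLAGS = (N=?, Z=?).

after  0: x0=0x98 x1=0x98 x2=0xd9 x3=0x1b x4=0x70  N=1 Z=0
after  1: x0=0x98 x1=0x10 x2=0xd9 x3=0x1b x4=0x70  N=0 Z=0
after  2: x0=0x98 x1=0xbe x2=0xd9 x3=0x1b x4=0x70  N=1 Z=0
after  3: x0=0x98 x1=0xbe x2=0xd9 x3=0x98 x4=0x70  N=1 Z=0
after  4: x0=0x98 x1=0xbe x2=0xd9 x3=0x2e x4=0x70  N=0 Z=0
after  5: x0=0x98 x1=0xce x2=0xd9 x3=0x2e x4=0x70  N=1 Z=0
after  6: x0=0x98 x1=0xce x2=0xd9 x3=0x07 x4=0x70  N=0 Z=0
-- IRQ taken; context saved, return-PC = 7 --

FLAGS = (N=0, Z=0)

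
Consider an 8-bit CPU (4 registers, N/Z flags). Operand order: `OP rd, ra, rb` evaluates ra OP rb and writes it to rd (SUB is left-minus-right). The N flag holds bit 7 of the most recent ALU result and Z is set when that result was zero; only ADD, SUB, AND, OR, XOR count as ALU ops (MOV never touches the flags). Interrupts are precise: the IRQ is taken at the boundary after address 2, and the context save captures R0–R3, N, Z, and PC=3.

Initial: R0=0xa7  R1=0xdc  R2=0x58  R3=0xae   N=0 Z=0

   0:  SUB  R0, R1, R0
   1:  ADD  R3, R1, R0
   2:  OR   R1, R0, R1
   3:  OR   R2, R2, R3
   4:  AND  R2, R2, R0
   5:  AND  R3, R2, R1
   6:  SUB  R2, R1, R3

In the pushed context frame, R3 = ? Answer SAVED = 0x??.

after  0: R0=0x35 R1=0xdc R2=0x58 R3=0xae  N=0 Z=0
after  1: R0=0x35 R1=0xdc R2=0x58 R3=0x11  N=0 Z=0
after  2: R0=0x35 R1=0xfd R2=0x58 R3=0x11  N=1 Z=0
-- IRQ taken; context saved, return-PC = 3 --

SAVED = 0x11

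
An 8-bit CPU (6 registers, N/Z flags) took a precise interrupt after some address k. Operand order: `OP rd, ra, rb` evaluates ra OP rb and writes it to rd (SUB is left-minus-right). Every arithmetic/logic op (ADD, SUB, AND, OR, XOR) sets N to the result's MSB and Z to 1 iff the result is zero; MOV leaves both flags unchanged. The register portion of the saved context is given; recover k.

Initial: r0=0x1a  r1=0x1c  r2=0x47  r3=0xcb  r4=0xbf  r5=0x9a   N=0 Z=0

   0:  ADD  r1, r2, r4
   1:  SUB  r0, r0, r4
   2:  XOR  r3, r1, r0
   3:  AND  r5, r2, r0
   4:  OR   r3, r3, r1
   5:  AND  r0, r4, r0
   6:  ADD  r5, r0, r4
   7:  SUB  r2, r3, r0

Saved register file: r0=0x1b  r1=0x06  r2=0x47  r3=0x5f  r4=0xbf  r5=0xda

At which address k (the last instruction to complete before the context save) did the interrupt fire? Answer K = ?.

K = 6

after  0: r0=0x1a r1=0x06 r2=0x47 r3=0xcb r4=0xbf r5=0x9a  N=0 Z=0
after  1: r0=0x5b r1=0x06 r2=0x47 r3=0xcb r4=0xbf r5=0x9a  N=0 Z=0
after  2: r0=0x5b r1=0x06 r2=0x47 r3=0x5d r4=0xbf r5=0x9a  N=0 Z=0
after  3: r0=0x5b r1=0x06 r2=0x47 r3=0x5d r4=0xbf r5=0x43  N=0 Z=0
after  4: r0=0x5b r1=0x06 r2=0x47 r3=0x5f r4=0xbf r5=0x43  N=0 Z=0
after  5: r0=0x1b r1=0x06 r2=0x47 r3=0x5f r4=0xbf r5=0x43  N=0 Z=0
after  6: r0=0x1b r1=0x06 r2=0x47 r3=0x5f r4=0xbf r5=0xda  N=1 Z=0
-- IRQ taken; context saved, return-PC = 7 --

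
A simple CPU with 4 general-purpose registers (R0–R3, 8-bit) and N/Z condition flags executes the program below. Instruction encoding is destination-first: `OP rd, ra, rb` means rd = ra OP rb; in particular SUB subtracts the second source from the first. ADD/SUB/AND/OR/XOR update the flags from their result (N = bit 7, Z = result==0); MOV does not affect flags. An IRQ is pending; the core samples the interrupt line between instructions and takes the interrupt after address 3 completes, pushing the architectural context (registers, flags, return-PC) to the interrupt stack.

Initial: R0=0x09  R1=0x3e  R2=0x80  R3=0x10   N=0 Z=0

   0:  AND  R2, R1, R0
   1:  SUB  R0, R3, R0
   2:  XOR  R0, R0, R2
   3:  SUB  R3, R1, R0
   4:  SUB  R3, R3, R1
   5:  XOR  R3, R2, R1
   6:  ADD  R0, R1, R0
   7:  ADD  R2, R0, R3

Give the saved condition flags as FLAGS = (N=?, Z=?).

after  0: R0=0x09 R1=0x3e R2=0x08 R3=0x10  N=0 Z=0
after  1: R0=0x07 R1=0x3e R2=0x08 R3=0x10  N=0 Z=0
after  2: R0=0x0f R1=0x3e R2=0x08 R3=0x10  N=0 Z=0
after  3: R0=0x0f R1=0x3e R2=0x08 R3=0x2f  N=0 Z=0
-- IRQ taken; context saved, return-PC = 4 --

FLAGS = (N=0, Z=0)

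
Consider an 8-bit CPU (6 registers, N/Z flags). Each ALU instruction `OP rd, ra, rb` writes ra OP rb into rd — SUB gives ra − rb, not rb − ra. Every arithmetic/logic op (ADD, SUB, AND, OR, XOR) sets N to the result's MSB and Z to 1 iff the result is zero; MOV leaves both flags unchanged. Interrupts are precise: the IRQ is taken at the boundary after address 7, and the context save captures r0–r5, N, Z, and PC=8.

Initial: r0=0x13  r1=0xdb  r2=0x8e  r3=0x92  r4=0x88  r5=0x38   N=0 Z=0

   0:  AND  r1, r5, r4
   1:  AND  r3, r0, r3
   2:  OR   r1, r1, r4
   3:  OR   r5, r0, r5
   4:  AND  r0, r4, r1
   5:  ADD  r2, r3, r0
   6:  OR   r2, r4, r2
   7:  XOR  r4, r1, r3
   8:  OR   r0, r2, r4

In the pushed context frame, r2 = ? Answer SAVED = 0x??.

SAVED = 0x9a

after  0: r0=0x13 r1=0x08 r2=0x8e r3=0x92 r4=0x88 r5=0x38  N=0 Z=0
after  1: r0=0x13 r1=0x08 r2=0x8e r3=0x12 r4=0x88 r5=0x38  N=0 Z=0
after  2: r0=0x13 r1=0x88 r2=0x8e r3=0x12 r4=0x88 r5=0x38  N=1 Z=0
after  3: r0=0x13 r1=0x88 r2=0x8e r3=0x12 r4=0x88 r5=0x3b  N=0 Z=0
after  4: r0=0x88 r1=0x88 r2=0x8e r3=0x12 r4=0x88 r5=0x3b  N=1 Z=0
after  5: r0=0x88 r1=0x88 r2=0x9a r3=0x12 r4=0x88 r5=0x3b  N=1 Z=0
after  6: r0=0x88 r1=0x88 r2=0x9a r3=0x12 r4=0x88 r5=0x3b  N=1 Z=0
after  7: r0=0x88 r1=0x88 r2=0x9a r3=0x12 r4=0x9a r5=0x3b  N=1 Z=0
-- IRQ taken; context saved, return-PC = 8 --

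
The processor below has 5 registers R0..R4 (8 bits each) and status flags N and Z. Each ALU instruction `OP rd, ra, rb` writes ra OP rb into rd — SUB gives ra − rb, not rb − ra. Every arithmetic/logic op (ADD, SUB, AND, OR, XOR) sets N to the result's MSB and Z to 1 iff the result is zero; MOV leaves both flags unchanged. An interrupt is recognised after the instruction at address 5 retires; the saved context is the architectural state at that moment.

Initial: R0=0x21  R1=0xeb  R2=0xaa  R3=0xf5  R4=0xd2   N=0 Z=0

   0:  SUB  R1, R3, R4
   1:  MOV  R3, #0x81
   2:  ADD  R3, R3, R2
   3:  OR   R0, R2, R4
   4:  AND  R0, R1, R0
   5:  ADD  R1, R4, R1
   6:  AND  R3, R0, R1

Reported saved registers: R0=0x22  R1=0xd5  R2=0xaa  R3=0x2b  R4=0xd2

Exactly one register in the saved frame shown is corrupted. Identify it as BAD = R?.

BAD = R1

after  0: R0=0x21 R1=0x23 R2=0xaa R3=0xf5 R4=0xd2  N=0 Z=0
after  1: R0=0x21 R1=0x23 R2=0xaa R3=0x81 R4=0xd2  N=0 Z=0
after  2: R0=0x21 R1=0x23 R2=0xaa R3=0x2b R4=0xd2  N=0 Z=0
after  3: R0=0xfa R1=0x23 R2=0xaa R3=0x2b R4=0xd2  N=1 Z=0
after  4: R0=0x22 R1=0x23 R2=0xaa R3=0x2b R4=0xd2  N=0 Z=0
after  5: R0=0x22 R1=0xf5 R2=0xaa R3=0x2b R4=0xd2  N=1 Z=0
-- IRQ taken; context saved, return-PC = 6 --
mismatch: R1: reported 0xd5 vs actual 0xf5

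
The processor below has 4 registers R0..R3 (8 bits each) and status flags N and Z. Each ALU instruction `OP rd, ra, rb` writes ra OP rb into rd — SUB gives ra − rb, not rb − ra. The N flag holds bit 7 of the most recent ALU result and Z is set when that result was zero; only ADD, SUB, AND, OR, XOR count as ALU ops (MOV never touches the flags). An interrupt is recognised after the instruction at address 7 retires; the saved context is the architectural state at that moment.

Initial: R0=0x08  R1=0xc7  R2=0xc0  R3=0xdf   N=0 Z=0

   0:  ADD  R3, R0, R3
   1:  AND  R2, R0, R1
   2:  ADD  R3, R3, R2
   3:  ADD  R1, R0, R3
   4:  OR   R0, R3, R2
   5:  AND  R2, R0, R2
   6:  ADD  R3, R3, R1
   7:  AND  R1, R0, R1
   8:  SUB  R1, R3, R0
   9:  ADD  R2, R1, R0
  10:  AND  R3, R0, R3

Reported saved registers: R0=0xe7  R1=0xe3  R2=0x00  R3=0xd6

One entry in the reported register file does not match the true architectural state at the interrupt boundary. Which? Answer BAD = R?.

after  0: R0=0x08 R1=0xc7 R2=0xc0 R3=0xe7  N=1 Z=0
after  1: R0=0x08 R1=0xc7 R2=0x00 R3=0xe7  N=0 Z=1
after  2: R0=0x08 R1=0xc7 R2=0x00 R3=0xe7  N=1 Z=0
after  3: R0=0x08 R1=0xef R2=0x00 R3=0xe7  N=1 Z=0
after  4: R0=0xe7 R1=0xef R2=0x00 R3=0xe7  N=1 Z=0
after  5: R0=0xe7 R1=0xef R2=0x00 R3=0xe7  N=0 Z=1
after  6: R0=0xe7 R1=0xef R2=0x00 R3=0xd6  N=1 Z=0
after  7: R0=0xe7 R1=0xe7 R2=0x00 R3=0xd6  N=1 Z=0
-- IRQ taken; context saved, return-PC = 8 --
mismatch: R1: reported 0xe3 vs actual 0xe7

BAD = R1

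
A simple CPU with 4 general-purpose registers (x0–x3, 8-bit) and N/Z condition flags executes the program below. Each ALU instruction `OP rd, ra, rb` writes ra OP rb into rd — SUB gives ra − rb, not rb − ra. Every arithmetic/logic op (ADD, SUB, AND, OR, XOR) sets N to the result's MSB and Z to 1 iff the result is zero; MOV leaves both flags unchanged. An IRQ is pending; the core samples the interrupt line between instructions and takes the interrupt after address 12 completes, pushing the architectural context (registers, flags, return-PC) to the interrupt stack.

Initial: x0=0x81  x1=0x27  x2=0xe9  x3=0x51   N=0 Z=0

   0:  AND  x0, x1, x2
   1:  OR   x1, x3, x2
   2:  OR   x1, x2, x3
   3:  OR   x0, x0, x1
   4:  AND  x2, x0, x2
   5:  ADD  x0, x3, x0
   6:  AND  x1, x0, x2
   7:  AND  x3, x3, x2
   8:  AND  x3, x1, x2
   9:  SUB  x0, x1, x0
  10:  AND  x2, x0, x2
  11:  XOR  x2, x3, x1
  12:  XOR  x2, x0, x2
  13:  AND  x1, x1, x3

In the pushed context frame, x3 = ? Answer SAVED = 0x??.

SAVED = 0x48

after  0: x0=0x21 x1=0x27 x2=0xe9 x3=0x51  N=0 Z=0
after  1: x0=0x21 x1=0xf9 x2=0xe9 x3=0x51  N=1 Z=0
after  2: x0=0x21 x1=0xf9 x2=0xe9 x3=0x51  N=1 Z=0
after  3: x0=0xf9 x1=0xf9 x2=0xe9 x3=0x51  N=1 Z=0
after  4: x0=0xf9 x1=0xf9 x2=0xe9 x3=0x51  N=1 Z=0
after  5: x0=0x4a x1=0xf9 x2=0xe9 x3=0x51  N=0 Z=0
after  6: x0=0x4a x1=0x48 x2=0xe9 x3=0x51  N=0 Z=0
after  7: x0=0x4a x1=0x48 x2=0xe9 x3=0x41  N=0 Z=0
after  8: x0=0x4a x1=0x48 x2=0xe9 x3=0x48  N=0 Z=0
after  9: x0=0xfe x1=0x48 x2=0xe9 x3=0x48  N=1 Z=0
after 10: x0=0xfe x1=0x48 x2=0xe8 x3=0x48  N=1 Z=0
after 11: x0=0xfe x1=0x48 x2=0x00 x3=0x48  N=0 Z=1
after 12: x0=0xfe x1=0x48 x2=0xfe x3=0x48  N=1 Z=0
-- IRQ taken; context saved, return-PC = 13 --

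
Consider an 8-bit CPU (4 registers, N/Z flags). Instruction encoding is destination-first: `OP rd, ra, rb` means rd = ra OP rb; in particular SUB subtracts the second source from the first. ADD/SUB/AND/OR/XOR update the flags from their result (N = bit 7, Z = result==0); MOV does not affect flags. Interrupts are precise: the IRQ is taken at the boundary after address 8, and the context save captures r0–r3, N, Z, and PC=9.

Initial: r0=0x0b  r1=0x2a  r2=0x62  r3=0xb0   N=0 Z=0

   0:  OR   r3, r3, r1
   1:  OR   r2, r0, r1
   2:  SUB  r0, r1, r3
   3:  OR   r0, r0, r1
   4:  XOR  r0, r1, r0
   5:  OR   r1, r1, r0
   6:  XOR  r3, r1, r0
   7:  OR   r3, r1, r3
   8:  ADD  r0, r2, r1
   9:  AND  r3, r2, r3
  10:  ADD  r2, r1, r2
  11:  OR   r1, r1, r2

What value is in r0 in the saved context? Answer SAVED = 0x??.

after  0: r0=0x0b r1=0x2a r2=0x62 r3=0xba  N=1 Z=0
after  1: r0=0x0b r1=0x2a r2=0x2b r3=0xba  N=0 Z=0
after  2: r0=0x70 r1=0x2a r2=0x2b r3=0xba  N=0 Z=0
after  3: r0=0x7a r1=0x2a r2=0x2b r3=0xba  N=0 Z=0
after  4: r0=0x50 r1=0x2a r2=0x2b r3=0xba  N=0 Z=0
after  5: r0=0x50 r1=0x7a r2=0x2b r3=0xba  N=0 Z=0
after  6: r0=0x50 r1=0x7a r2=0x2b r3=0x2a  N=0 Z=0
after  7: r0=0x50 r1=0x7a r2=0x2b r3=0x7a  N=0 Z=0
after  8: r0=0xa5 r1=0x7a r2=0x2b r3=0x7a  N=1 Z=0
-- IRQ taken; context saved, return-PC = 9 --

SAVED = 0xa5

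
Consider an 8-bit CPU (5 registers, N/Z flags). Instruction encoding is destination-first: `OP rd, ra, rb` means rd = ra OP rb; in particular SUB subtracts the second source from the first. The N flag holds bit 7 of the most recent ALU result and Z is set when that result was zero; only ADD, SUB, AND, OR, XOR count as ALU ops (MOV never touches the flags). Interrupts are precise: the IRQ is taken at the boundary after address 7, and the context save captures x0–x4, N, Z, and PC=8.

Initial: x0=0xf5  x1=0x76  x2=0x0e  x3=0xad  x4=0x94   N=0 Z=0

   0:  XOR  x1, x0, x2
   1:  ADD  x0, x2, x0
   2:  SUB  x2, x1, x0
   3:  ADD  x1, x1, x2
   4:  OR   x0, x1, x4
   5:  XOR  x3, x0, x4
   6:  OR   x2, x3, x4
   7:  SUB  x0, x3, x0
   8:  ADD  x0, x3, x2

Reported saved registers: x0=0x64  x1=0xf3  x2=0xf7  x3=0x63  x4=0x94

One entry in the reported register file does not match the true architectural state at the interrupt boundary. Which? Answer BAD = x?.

BAD = x0

after  0: x0=0xf5 x1=0xfb x2=0x0e x3=0xad x4=0x94  N=1 Z=0
after  1: x0=0x03 x1=0xfb x2=0x0e x3=0xad x4=0x94  N=0 Z=0
after  2: x0=0x03 x1=0xfb x2=0xf8 x3=0xad x4=0x94  N=1 Z=0
after  3: x0=0x03 x1=0xf3 x2=0xf8 x3=0xad x4=0x94  N=1 Z=0
after  4: x0=0xf7 x1=0xf3 x2=0xf8 x3=0xad x4=0x94  N=1 Z=0
after  5: x0=0xf7 x1=0xf3 x2=0xf8 x3=0x63 x4=0x94  N=0 Z=0
after  6: x0=0xf7 x1=0xf3 x2=0xf7 x3=0x63 x4=0x94  N=1 Z=0
after  7: x0=0x6c x1=0xf3 x2=0xf7 x3=0x63 x4=0x94  N=0 Z=0
-- IRQ taken; context saved, return-PC = 8 --
mismatch: x0: reported 0x64 vs actual 0x6c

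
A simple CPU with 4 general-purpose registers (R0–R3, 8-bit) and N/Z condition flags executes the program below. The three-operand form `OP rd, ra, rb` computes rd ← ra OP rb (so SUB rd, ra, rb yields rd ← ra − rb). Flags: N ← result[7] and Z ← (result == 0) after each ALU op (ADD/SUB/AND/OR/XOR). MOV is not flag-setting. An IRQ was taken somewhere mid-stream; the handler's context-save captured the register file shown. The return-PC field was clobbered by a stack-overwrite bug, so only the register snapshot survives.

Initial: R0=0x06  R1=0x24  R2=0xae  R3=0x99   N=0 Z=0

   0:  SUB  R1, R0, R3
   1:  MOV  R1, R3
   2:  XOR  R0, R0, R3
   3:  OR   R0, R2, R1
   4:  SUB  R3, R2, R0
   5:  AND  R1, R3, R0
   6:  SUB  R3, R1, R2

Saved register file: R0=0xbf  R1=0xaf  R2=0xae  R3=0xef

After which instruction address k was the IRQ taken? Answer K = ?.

after  0: R0=0x06 R1=0x6d R2=0xae R3=0x99  N=0 Z=0
after  1: R0=0x06 R1=0x99 R2=0xae R3=0x99  N=0 Z=0
after  2: R0=0x9f R1=0x99 R2=0xae R3=0x99  N=1 Z=0
after  3: R0=0xbf R1=0x99 R2=0xae R3=0x99  N=1 Z=0
after  4: R0=0xbf R1=0x99 R2=0xae R3=0xef  N=1 Z=0
after  5: R0=0xbf R1=0xaf R2=0xae R3=0xef  N=1 Z=0
-- IRQ taken; context saved, return-PC = 6 --

K = 5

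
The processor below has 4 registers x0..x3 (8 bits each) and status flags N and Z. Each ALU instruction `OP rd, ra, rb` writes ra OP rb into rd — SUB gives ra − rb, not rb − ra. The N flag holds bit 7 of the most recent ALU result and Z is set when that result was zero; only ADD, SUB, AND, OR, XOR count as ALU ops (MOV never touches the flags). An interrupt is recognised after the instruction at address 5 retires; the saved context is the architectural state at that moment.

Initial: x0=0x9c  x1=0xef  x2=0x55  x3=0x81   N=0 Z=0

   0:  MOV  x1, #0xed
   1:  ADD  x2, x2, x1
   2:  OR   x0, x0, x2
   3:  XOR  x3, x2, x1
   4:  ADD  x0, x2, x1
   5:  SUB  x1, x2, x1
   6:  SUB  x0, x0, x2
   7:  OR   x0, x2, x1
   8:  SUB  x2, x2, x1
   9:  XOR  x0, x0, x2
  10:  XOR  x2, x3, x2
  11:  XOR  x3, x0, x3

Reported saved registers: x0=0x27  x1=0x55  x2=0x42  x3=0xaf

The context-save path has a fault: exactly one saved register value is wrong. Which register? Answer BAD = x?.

BAD = x0

after  0: x0=0x9c x1=0xed x2=0x55 x3=0x81  N=0 Z=0
after  1: x0=0x9c x1=0xed x2=0x42 x3=0x81  N=0 Z=0
after  2: x0=0xde x1=0xed x2=0x42 x3=0x81  N=1 Z=0
after  3: x0=0xde x1=0xed x2=0x42 x3=0xaf  N=1 Z=0
after  4: x0=0x2f x1=0xed x2=0x42 x3=0xaf  N=0 Z=0
after  5: x0=0x2f x1=0x55 x2=0x42 x3=0xaf  N=0 Z=0
-- IRQ taken; context saved, return-PC = 6 --
mismatch: x0: reported 0x27 vs actual 0x2f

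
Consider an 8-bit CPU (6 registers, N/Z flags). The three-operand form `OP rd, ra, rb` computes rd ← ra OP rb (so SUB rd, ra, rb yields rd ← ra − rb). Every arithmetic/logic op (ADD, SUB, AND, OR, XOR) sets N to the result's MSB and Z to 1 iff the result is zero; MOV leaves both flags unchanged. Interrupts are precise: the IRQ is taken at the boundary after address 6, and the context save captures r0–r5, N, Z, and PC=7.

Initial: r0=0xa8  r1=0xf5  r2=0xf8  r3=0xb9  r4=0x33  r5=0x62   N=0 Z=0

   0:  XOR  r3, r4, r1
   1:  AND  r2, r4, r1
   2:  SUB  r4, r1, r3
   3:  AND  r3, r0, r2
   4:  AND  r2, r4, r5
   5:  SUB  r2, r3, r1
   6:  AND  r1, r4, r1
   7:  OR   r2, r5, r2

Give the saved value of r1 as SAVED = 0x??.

after  0: r0=0xa8 r1=0xf5 r2=0xf8 r3=0xc6 r4=0x33 r5=0x62  N=1 Z=0
after  1: r0=0xa8 r1=0xf5 r2=0x31 r3=0xc6 r4=0x33 r5=0x62  N=0 Z=0
after  2: r0=0xa8 r1=0xf5 r2=0x31 r3=0xc6 r4=0x2f r5=0x62  N=0 Z=0
after  3: r0=0xa8 r1=0xf5 r2=0x31 r3=0x20 r4=0x2f r5=0x62  N=0 Z=0
after  4: r0=0xa8 r1=0xf5 r2=0x22 r3=0x20 r4=0x2f r5=0x62  N=0 Z=0
after  5: r0=0xa8 r1=0xf5 r2=0x2b r3=0x20 r4=0x2f r5=0x62  N=0 Z=0
after  6: r0=0xa8 r1=0x25 r2=0x2b r3=0x20 r4=0x2f r5=0x62  N=0 Z=0
-- IRQ taken; context saved, return-PC = 7 --

SAVED = 0x25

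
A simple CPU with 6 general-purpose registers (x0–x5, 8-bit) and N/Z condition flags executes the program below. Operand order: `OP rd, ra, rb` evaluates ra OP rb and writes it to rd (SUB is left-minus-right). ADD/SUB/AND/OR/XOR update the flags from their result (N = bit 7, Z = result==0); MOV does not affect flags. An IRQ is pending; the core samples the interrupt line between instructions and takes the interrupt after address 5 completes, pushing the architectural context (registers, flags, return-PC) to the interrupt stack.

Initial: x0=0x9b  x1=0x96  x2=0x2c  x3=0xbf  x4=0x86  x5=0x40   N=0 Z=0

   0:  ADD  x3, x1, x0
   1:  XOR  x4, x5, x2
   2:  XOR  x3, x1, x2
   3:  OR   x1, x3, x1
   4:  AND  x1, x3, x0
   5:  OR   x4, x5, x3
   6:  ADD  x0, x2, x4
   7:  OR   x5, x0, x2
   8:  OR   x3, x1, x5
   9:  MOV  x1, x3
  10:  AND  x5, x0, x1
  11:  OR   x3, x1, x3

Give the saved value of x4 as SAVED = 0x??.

SAVED = 0xfa

after  0: x0=0x9b x1=0x96 x2=0x2c x3=0x31 x4=0x86 x5=0x40  N=0 Z=0
after  1: x0=0x9b x1=0x96 x2=0x2c x3=0x31 x4=0x6c x5=0x40  N=0 Z=0
after  2: x0=0x9b x1=0x96 x2=0x2c x3=0xba x4=0x6c x5=0x40  N=1 Z=0
after  3: x0=0x9b x1=0xbe x2=0x2c x3=0xba x4=0x6c x5=0x40  N=1 Z=0
after  4: x0=0x9b x1=0x9a x2=0x2c x3=0xba x4=0x6c x5=0x40  N=1 Z=0
after  5: x0=0x9b x1=0x9a x2=0x2c x3=0xba x4=0xfa x5=0x40  N=1 Z=0
-- IRQ taken; context saved, return-PC = 6 --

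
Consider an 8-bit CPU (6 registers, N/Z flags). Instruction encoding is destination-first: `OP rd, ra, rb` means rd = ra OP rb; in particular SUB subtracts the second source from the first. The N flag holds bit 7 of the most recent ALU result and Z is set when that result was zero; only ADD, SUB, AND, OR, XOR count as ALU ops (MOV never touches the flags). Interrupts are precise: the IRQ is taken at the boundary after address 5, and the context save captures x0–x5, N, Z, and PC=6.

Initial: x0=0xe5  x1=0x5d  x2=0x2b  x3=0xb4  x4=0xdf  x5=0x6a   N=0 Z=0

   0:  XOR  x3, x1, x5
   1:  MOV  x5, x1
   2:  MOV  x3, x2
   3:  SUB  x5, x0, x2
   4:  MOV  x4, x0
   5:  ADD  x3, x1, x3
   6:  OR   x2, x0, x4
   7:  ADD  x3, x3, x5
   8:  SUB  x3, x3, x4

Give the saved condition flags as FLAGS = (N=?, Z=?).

after  0: x0=0xe5 x1=0x5d x2=0x2b x3=0x37 x4=0xdf x5=0x6a  N=0 Z=0
after  1: x0=0xe5 x1=0x5d x2=0x2b x3=0x37 x4=0xdf x5=0x5d  N=0 Z=0
after  2: x0=0xe5 x1=0x5d x2=0x2b x3=0x2b x4=0xdf x5=0x5d  N=0 Z=0
after  3: x0=0xe5 x1=0x5d x2=0x2b x3=0x2b x4=0xdf x5=0xba  N=1 Z=0
after  4: x0=0xe5 x1=0x5d x2=0x2b x3=0x2b x4=0xe5 x5=0xba  N=1 Z=0
after  5: x0=0xe5 x1=0x5d x2=0x2b x3=0x88 x4=0xe5 x5=0xba  N=1 Z=0
-- IRQ taken; context saved, return-PC = 6 --

FLAGS = (N=1, Z=0)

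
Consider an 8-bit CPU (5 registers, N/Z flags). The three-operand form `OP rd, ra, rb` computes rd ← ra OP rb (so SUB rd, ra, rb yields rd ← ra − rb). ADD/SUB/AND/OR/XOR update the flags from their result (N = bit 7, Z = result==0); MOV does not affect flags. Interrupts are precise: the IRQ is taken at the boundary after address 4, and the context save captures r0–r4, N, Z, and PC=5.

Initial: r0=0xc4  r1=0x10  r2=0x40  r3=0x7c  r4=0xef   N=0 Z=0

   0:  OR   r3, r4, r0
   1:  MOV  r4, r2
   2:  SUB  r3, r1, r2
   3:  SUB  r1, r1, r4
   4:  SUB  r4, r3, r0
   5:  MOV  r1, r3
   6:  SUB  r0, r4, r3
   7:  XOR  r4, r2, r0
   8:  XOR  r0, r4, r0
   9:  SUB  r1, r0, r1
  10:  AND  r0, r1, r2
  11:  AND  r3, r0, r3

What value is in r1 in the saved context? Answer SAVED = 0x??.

SAVED = 0xd0

after  0: r0=0xc4 r1=0x10 r2=0x40 r3=0xef r4=0xef  N=1 Z=0
after  1: r0=0xc4 r1=0x10 r2=0x40 r3=0xef r4=0x40  N=1 Z=0
after  2: r0=0xc4 r1=0x10 r2=0x40 r3=0xd0 r4=0x40  N=1 Z=0
after  3: r0=0xc4 r1=0xd0 r2=0x40 r3=0xd0 r4=0x40  N=1 Z=0
after  4: r0=0xc4 r1=0xd0 r2=0x40 r3=0xd0 r4=0x0c  N=0 Z=0
-- IRQ taken; context saved, return-PC = 5 --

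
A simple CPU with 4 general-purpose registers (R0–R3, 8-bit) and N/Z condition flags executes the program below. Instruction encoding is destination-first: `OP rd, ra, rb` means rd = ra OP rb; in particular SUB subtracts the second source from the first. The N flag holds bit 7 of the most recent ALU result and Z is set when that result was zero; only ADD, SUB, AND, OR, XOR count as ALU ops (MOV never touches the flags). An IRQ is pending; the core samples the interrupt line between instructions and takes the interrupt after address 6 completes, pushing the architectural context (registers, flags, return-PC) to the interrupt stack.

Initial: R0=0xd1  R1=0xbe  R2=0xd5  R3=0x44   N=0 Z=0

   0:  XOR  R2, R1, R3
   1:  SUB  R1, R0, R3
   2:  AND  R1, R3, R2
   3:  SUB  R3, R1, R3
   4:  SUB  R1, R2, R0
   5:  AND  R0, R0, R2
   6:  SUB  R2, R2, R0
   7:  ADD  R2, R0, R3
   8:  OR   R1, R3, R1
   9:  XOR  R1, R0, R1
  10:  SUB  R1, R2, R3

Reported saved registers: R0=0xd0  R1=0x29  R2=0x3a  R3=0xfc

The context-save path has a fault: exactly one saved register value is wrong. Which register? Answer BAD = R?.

BAD = R2

after  0: R0=0xd1 R1=0xbe R2=0xfa R3=0x44  N=1 Z=0
after  1: R0=0xd1 R1=0x8d R2=0xfa R3=0x44  N=1 Z=0
after  2: R0=0xd1 R1=0x40 R2=0xfa R3=0x44  N=0 Z=0
after  3: R0=0xd1 R1=0x40 R2=0xfa R3=0xfc  N=1 Z=0
after  4: R0=0xd1 R1=0x29 R2=0xfa R3=0xfc  N=0 Z=0
after  5: R0=0xd0 R1=0x29 R2=0xfa R3=0xfc  N=1 Z=0
after  6: R0=0xd0 R1=0x29 R2=0x2a R3=0xfc  N=0 Z=0
-- IRQ taken; context saved, return-PC = 7 --
mismatch: R2: reported 0x3a vs actual 0x2a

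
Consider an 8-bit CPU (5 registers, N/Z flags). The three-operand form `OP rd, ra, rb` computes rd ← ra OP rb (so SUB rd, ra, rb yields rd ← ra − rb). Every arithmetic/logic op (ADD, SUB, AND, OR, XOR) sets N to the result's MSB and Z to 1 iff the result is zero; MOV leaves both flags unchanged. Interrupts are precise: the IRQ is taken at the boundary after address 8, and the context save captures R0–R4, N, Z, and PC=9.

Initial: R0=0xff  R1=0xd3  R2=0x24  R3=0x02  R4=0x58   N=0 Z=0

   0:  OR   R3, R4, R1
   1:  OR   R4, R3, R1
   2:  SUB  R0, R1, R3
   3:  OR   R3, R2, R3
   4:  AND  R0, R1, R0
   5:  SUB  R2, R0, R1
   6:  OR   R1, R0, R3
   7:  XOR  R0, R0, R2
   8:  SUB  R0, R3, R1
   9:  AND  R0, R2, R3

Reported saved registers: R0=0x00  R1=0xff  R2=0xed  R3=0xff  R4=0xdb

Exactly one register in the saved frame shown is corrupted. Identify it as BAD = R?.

after  0: R0=0xff R1=0xd3 R2=0x24 R3=0xdb R4=0x58  N=1 Z=0
after  1: R0=0xff R1=0xd3 R2=0x24 R3=0xdb R4=0xdb  N=1 Z=0
after  2: R0=0xf8 R1=0xd3 R2=0x24 R3=0xdb R4=0xdb  N=1 Z=0
after  3: R0=0xf8 R1=0xd3 R2=0x24 R3=0xff R4=0xdb  N=1 Z=0
after  4: R0=0xd0 R1=0xd3 R2=0x24 R3=0xff R4=0xdb  N=1 Z=0
after  5: R0=0xd0 R1=0xd3 R2=0xfd R3=0xff R4=0xdb  N=1 Z=0
after  6: R0=0xd0 R1=0xff R2=0xfd R3=0xff R4=0xdb  N=1 Z=0
after  7: R0=0x2d R1=0xff R2=0xfd R3=0xff R4=0xdb  N=0 Z=0
after  8: R0=0x00 R1=0xff R2=0xfd R3=0xff R4=0xdb  N=0 Z=1
-- IRQ taken; context saved, return-PC = 9 --
mismatch: R2: reported 0xed vs actual 0xfd

BAD = R2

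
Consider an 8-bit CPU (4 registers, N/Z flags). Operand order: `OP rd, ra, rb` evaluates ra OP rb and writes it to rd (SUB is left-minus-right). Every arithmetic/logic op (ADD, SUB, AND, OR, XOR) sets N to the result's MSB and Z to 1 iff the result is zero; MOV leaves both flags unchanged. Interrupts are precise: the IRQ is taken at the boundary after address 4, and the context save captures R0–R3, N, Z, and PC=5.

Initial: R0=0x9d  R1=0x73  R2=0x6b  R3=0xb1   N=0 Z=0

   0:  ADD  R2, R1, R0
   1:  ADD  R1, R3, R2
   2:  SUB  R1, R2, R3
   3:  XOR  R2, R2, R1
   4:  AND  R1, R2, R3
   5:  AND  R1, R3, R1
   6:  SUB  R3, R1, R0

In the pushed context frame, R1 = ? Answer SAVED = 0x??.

SAVED = 0x01

after  0: R0=0x9d R1=0x73 R2=0x10 R3=0xb1  N=0 Z=0
after  1: R0=0x9d R1=0xc1 R2=0x10 R3=0xb1  N=1 Z=0
after  2: R0=0x9d R1=0x5f R2=0x10 R3=0xb1  N=0 Z=0
after  3: R0=0x9d R1=0x5f R2=0x4f R3=0xb1  N=0 Z=0
after  4: R0=0x9d R1=0x01 R2=0x4f R3=0xb1  N=0 Z=0
-- IRQ taken; context saved, return-PC = 5 --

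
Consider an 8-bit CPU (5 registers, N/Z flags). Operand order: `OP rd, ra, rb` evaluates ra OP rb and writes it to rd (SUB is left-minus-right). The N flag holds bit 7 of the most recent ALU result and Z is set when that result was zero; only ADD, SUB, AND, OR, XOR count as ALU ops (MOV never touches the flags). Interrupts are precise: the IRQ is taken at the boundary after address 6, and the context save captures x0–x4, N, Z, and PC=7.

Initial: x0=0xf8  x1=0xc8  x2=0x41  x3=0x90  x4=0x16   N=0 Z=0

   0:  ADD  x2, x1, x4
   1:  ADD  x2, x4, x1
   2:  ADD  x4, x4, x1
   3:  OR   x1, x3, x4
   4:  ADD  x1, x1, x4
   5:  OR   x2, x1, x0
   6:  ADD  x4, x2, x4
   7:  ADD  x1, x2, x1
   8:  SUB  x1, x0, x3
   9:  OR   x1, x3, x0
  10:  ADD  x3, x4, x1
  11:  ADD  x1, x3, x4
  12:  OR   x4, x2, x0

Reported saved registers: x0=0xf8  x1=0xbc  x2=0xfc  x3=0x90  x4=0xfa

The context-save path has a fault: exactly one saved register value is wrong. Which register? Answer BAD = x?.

after  0: x0=0xf8 x1=0xc8 x2=0xde x3=0x90 x4=0x16  N=1 Z=0
after  1: x0=0xf8 x1=0xc8 x2=0xde x3=0x90 x4=0x16  N=1 Z=0
after  2: x0=0xf8 x1=0xc8 x2=0xde x3=0x90 x4=0xde  N=1 Z=0
after  3: x0=0xf8 x1=0xde x2=0xde x3=0x90 x4=0xde  N=1 Z=0
after  4: x0=0xf8 x1=0xbc x2=0xde x3=0x90 x4=0xde  N=1 Z=0
after  5: x0=0xf8 x1=0xbc x2=0xfc x3=0x90 x4=0xde  N=1 Z=0
after  6: x0=0xf8 x1=0xbc x2=0xfc x3=0x90 x4=0xda  N=1 Z=0
-- IRQ taken; context saved, return-PC = 7 --
mismatch: x4: reported 0xfa vs actual 0xda

BAD = x4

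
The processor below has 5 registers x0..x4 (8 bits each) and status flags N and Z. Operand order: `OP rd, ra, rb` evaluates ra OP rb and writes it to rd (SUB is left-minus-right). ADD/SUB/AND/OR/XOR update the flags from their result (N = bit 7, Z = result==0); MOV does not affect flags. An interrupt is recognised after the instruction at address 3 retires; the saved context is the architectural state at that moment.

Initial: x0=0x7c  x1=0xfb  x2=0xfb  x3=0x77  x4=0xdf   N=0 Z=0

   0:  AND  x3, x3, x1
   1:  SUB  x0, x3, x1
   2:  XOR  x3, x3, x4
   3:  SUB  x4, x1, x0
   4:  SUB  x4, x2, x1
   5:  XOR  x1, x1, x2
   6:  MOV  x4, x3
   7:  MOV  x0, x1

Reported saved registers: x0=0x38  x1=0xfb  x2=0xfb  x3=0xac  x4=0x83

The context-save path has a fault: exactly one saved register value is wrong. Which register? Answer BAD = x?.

after  0: x0=0x7c x1=0xfb x2=0xfb x3=0x73 x4=0xdf  N=0 Z=0
after  1: x0=0x78 x1=0xfb x2=0xfb x3=0x73 x4=0xdf  N=0 Z=0
after  2: x0=0x78 x1=0xfb x2=0xfb x3=0xac x4=0xdf  N=1 Z=0
after  3: x0=0x78 x1=0xfb x2=0xfb x3=0xac x4=0x83  N=1 Z=0
-- IRQ taken; context saved, return-PC = 4 --
mismatch: x0: reported 0x38 vs actual 0x78

BAD = x0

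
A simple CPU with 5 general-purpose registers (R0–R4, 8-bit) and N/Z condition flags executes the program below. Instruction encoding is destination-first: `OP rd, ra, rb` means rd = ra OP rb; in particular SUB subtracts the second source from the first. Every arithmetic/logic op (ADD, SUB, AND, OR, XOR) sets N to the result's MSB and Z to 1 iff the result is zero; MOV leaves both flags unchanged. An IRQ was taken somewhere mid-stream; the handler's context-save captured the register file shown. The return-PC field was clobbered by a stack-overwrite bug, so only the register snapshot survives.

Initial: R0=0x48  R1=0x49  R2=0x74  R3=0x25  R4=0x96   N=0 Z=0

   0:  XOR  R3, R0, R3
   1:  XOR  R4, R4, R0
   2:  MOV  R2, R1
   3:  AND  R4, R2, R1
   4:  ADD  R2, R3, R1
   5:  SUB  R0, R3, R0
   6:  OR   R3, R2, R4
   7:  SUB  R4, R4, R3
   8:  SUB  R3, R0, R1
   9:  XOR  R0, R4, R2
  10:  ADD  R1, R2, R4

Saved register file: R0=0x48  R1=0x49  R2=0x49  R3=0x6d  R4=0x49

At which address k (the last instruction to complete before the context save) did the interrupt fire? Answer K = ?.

after  0: R0=0x48 R1=0x49 R2=0x74 R3=0x6d R4=0x96  N=0 Z=0
after  1: R0=0x48 R1=0x49 R2=0x74 R3=0x6d R4=0xde  N=1 Z=0
after  2: R0=0x48 R1=0x49 R2=0x49 R3=0x6d R4=0xde  N=1 Z=0
after  3: R0=0x48 R1=0x49 R2=0x49 R3=0x6d R4=0x49  N=0 Z=0
-- IRQ taken; context saved, return-PC = 4 --

K = 3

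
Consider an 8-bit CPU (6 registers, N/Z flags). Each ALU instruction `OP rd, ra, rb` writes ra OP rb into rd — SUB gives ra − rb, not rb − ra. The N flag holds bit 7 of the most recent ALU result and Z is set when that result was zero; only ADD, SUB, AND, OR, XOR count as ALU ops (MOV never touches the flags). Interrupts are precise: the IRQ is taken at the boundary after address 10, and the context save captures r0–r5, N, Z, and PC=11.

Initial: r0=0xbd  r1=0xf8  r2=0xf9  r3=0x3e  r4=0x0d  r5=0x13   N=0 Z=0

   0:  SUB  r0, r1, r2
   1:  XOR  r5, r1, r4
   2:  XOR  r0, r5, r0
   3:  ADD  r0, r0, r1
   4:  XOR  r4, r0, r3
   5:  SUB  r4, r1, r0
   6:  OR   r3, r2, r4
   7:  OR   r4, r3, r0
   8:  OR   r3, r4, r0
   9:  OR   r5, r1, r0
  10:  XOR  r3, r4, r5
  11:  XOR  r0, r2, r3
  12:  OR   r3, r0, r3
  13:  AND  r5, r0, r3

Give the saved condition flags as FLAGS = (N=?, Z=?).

after  0: r0=0xff r1=0xf8 r2=0xf9 r3=0x3e r4=0x0d r5=0x13  N=1 Z=0
after  1: r0=0xff r1=0xf8 r2=0xf9 r3=0x3e r4=0x0d r5=0xf5  N=1 Z=0
after  2: r0=0x0a r1=0xf8 r2=0xf9 r3=0x3e r4=0x0d r5=0xf5  N=0 Z=0
after  3: r0=0x02 r1=0xf8 r2=0xf9 r3=0x3e r4=0x0d r5=0xf5  N=0 Z=0
after  4: r0=0x02 r1=0xf8 r2=0xf9 r3=0x3e r4=0x3c r5=0xf5  N=0 Z=0
after  5: r0=0x02 r1=0xf8 r2=0xf9 r3=0x3e r4=0xf6 r5=0xf5  N=1 Z=0
after  6: r0=0x02 r1=0xf8 r2=0xf9 r3=0xff r4=0xf6 r5=0xf5  N=1 Z=0
after  7: r0=0x02 r1=0xf8 r2=0xf9 r3=0xff r4=0xff r5=0xf5  N=1 Z=0
after  8: r0=0x02 r1=0xf8 r2=0xf9 r3=0xff r4=0xff r5=0xf5  N=1 Z=0
after  9: r0=0x02 r1=0xf8 r2=0xf9 r3=0xff r4=0xff r5=0xfa  N=1 Z=0
after 10: r0=0x02 r1=0xf8 r2=0xf9 r3=0x05 r4=0xff r5=0xfa  N=0 Z=0
-- IRQ taken; context saved, return-PC = 11 --

FLAGS = (N=0, Z=0)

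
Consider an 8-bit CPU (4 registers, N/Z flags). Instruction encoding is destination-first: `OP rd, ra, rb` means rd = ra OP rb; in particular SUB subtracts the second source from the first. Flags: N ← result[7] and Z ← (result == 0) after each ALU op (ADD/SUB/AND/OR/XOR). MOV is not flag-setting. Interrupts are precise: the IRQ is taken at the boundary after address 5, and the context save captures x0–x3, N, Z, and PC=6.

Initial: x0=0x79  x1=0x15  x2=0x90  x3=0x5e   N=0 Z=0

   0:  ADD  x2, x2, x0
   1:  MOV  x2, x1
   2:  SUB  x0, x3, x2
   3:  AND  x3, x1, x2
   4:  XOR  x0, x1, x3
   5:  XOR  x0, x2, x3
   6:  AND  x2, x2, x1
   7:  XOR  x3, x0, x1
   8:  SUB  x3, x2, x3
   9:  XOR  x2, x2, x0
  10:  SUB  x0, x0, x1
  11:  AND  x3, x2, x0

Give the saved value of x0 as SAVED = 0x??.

after  0: x0=0x79 x1=0x15 x2=0x09 x3=0x5e  N=0 Z=0
after  1: x0=0x79 x1=0x15 x2=0x15 x3=0x5e  N=0 Z=0
after  2: x0=0x49 x1=0x15 x2=0x15 x3=0x5e  N=0 Z=0
after  3: x0=0x49 x1=0x15 x2=0x15 x3=0x15  N=0 Z=0
after  4: x0=0x00 x1=0x15 x2=0x15 x3=0x15  N=0 Z=1
after  5: x0=0x00 x1=0x15 x2=0x15 x3=0x15  N=0 Z=1
-- IRQ taken; context saved, return-PC = 6 --

SAVED = 0x00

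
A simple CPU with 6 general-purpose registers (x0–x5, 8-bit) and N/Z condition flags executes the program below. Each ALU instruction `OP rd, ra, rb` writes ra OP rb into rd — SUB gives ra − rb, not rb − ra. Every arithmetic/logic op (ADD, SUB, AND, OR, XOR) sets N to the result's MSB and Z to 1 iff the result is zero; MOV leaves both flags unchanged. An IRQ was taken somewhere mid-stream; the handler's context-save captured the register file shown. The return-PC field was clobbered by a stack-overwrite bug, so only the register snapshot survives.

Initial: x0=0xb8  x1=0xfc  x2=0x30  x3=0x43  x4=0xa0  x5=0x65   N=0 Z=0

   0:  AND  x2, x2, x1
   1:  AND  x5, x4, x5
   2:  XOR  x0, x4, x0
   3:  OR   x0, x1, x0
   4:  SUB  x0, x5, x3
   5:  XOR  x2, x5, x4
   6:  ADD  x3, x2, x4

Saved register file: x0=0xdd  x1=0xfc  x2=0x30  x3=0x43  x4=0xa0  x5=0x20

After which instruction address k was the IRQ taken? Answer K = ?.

after  0: x0=0xb8 x1=0xfc x2=0x30 x3=0x43 x4=0xa0 x5=0x65  N=0 Z=0
after  1: x0=0xb8 x1=0xfc x2=0x30 x3=0x43 x4=0xa0 x5=0x20  N=0 Z=0
after  2: x0=0x18 x1=0xfc x2=0x30 x3=0x43 x4=0xa0 x5=0x20  N=0 Z=0
after  3: x0=0xfc x1=0xfc x2=0x30 x3=0x43 x4=0xa0 x5=0x20  N=1 Z=0
after  4: x0=0xdd x1=0xfc x2=0x30 x3=0x43 x4=0xa0 x5=0x20  N=1 Z=0
-- IRQ taken; context saved, return-PC = 5 --

K = 4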